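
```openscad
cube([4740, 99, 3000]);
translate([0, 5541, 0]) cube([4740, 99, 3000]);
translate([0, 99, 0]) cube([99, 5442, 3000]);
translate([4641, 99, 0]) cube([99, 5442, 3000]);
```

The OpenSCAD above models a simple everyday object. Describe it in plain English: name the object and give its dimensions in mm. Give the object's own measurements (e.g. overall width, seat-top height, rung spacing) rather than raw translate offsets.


The wall frame of a small rectangular building: four walls, each 3000 mm tall and 99 mm thick, enclosing a footprint 4740 mm (x) by 5640 mm (y) outside-to-outside, with no floor or roof. The front and back walls (the −y and +y sides) span the full width; the two side walls fit between them.


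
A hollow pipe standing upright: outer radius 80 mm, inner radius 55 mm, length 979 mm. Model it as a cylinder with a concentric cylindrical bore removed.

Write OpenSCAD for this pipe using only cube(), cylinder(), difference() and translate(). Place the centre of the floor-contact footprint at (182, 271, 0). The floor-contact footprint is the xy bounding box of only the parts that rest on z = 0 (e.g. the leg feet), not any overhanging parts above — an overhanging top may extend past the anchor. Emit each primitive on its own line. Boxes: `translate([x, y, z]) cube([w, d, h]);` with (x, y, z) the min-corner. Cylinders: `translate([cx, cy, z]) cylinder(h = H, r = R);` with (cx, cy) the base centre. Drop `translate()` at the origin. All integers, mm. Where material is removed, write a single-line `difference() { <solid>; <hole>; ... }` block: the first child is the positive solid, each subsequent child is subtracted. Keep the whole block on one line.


difference() { translate([182, 271, 0]) cylinder(h = 979, r = 80); translate([182, 271, 0]) cylinder(h = 979, r = 55); }


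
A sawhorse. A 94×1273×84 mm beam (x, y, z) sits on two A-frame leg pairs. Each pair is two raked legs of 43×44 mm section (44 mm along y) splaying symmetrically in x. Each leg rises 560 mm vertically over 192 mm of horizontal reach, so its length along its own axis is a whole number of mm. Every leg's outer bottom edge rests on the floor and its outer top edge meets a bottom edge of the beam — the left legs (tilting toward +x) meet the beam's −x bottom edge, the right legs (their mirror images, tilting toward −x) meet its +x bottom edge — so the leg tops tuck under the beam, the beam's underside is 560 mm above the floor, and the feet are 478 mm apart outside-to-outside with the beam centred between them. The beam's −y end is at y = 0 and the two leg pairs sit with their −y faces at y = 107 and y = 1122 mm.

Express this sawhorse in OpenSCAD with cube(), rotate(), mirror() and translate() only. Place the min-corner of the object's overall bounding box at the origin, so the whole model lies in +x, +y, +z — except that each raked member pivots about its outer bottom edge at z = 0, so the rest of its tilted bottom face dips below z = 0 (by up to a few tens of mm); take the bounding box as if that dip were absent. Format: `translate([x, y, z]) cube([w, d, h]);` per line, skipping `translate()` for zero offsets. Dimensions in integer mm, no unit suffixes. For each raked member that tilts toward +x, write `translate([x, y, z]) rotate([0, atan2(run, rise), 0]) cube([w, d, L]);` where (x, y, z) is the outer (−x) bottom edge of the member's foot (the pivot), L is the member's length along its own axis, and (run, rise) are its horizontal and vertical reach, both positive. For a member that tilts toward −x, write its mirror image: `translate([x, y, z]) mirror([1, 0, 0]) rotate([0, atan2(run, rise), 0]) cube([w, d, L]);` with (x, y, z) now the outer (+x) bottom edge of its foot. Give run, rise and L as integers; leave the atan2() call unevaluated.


translate([192, 0, 560]) cube([94, 1273, 84]);
translate([0, 107, 0]) rotate([0, atan2(192, 560), 0]) cube([43, 44, 592]);
translate([478, 107, 0]) mirror([1, 0, 0]) rotate([0, atan2(192, 560), 0]) cube([43, 44, 592]);
translate([0, 1122, 0]) rotate([0, atan2(192, 560), 0]) cube([43, 44, 592]);
translate([478, 1122, 0]) mirror([1, 0, 0]) rotate([0, atan2(192, 560), 0]) cube([43, 44, 592]);


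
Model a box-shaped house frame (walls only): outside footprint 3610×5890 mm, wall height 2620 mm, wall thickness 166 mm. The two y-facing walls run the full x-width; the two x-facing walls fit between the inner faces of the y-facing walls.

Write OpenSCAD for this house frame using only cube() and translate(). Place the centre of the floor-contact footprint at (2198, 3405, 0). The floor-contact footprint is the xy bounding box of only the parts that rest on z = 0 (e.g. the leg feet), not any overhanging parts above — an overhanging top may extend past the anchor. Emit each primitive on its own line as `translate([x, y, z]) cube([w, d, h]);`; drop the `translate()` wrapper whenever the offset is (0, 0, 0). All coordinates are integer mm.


translate([393, 460, 0]) cube([3610, 166, 2620]);
translate([393, 6184, 0]) cube([3610, 166, 2620]);
translate([393, 626, 0]) cube([166, 5558, 2620]);
translate([3837, 626, 0]) cube([166, 5558, 2620]);


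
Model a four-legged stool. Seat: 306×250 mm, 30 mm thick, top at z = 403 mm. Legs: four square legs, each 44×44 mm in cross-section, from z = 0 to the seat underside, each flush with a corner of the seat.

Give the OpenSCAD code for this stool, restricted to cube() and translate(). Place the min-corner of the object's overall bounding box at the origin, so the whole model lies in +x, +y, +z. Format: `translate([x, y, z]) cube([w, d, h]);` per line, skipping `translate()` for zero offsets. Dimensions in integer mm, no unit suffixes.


// leg_h = 403 - 30 = 373
translate([0, 0, 373]) cube([306, 250, 30]);
cube([44, 44, 373]);
translate([262, 0, 0]) cube([44, 44, 373]);
translate([0, 206, 0]) cube([44, 44, 373]);
translate([262, 206, 0]) cube([44, 44, 373]);


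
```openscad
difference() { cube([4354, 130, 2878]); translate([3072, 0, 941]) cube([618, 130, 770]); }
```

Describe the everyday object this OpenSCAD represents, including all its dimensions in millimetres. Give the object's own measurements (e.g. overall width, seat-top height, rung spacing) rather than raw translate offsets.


A wall 4354 mm long (x), 130 mm thick (y), 2878 mm tall, with a rectangular window opening cut through it. The opening is 618 mm wide and 770 mm tall; its sill is at z = 941 mm and its near (−x) edge is 3072 mm from the wall's −x end. The opening passes through the full wall thickness.


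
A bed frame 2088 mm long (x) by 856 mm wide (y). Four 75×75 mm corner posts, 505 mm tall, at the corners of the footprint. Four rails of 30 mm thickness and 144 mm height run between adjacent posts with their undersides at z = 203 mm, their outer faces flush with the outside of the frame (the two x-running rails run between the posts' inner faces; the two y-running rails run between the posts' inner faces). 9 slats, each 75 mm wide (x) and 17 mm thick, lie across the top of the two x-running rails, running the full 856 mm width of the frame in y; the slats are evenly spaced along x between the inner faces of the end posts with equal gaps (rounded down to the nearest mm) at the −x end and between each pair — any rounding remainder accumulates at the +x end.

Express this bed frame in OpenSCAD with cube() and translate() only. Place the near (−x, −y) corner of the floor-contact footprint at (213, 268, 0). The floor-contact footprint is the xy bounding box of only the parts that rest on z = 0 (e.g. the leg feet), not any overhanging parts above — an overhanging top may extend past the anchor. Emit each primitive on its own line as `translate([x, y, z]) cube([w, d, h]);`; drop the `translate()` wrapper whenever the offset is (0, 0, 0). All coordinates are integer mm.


// slat z = rail_z + rail_h = 203 + 144 = 347
// slat gap = ⌊(1938 − 9·75) / 10⌋ = 126
translate([213, 268, 0]) cube([75, 75, 505]);
translate([213, 1049, 0]) cube([75, 75, 505]);
translate([2226, 268, 0]) cube([75, 75, 505]);
translate([2226, 1049, 0]) cube([75, 75, 505]);
translate([288, 268, 203]) cube([1938, 30, 144]);
translate([288, 1094, 203]) cube([1938, 30, 144]);
translate([213, 343, 203]) cube([30, 706, 144]);
translate([2271, 343, 203]) cube([30, 706, 144]);
translate([414, 268, 347]) cube([75, 856, 17]);
translate([615, 268, 347]) cube([75, 856, 17]);
translate([816, 268, 347]) cube([75, 856, 17]);
translate([1017, 268, 347]) cube([75, 856, 17]);
translate([1218, 268, 347]) cube([75, 856, 17]);
translate([1419, 268, 347]) cube([75, 856, 17]);
translate([1620, 268, 347]) cube([75, 856, 17]);
translate([1821, 268, 347]) cube([75, 856, 17]);
translate([2022, 268, 347]) cube([75, 856, 17]);


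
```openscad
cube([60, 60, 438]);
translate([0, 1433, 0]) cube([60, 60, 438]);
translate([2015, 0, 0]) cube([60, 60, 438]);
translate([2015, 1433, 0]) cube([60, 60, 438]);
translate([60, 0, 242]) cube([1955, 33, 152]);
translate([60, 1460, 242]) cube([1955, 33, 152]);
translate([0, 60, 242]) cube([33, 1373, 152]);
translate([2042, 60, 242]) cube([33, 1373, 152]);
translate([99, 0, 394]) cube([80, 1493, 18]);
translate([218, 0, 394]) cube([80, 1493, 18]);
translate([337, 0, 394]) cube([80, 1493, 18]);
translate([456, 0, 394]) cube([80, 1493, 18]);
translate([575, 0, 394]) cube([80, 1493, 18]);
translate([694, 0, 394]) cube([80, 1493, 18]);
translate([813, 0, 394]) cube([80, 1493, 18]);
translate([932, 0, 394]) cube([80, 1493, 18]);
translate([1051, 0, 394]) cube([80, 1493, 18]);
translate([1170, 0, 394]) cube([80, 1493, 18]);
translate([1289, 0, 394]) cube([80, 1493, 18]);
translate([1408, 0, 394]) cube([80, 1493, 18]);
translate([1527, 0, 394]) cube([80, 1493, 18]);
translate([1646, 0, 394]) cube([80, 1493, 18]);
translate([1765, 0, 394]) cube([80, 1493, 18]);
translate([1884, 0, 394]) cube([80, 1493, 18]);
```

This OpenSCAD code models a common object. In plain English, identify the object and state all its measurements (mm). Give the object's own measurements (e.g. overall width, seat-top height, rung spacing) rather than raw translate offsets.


A bed frame 2075 mm long (x) by 1493 mm wide (y). Four 60×60 mm corner posts, 438 mm tall, at the corners of the footprint. Four rails of 33 mm thickness and 152 mm height run between adjacent posts with their undersides at z = 242 mm, their outer faces flush with the outside of the frame (the two x-running rails run between the posts' inner faces; the two y-running rails run between the posts' inner faces). 16 slats, each 80 mm wide (x) and 18 mm thick, lie across the top of the two x-running rails, running the full 1493 mm width of the frame in y; along x they sit between the end posts with a 39 mm gap after the −x posts and between neighbouring slats, leaving 51 mm before the +x posts.


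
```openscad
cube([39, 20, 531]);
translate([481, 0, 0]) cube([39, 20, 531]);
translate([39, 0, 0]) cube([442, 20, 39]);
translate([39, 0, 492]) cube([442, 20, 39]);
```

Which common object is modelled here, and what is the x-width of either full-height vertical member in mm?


A picture frame. The border width is 39 mm.

Four thin pieces enclosing a rectangular opening — a picture frame. The two full-height stiles are 531 mm tall; the top rail sits at z = 492 and is 39 mm tall, so the border above the opening is 531 − 492 = 39 mm, matching the stile x-width.


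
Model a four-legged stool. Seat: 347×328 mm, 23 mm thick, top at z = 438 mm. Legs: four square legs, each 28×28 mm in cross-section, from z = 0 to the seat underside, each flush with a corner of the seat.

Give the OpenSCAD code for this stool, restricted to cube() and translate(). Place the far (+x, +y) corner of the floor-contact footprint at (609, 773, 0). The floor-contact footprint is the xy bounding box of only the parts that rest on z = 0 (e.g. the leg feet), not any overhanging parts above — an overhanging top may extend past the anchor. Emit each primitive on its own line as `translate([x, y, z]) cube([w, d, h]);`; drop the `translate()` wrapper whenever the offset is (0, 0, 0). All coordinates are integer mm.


translate([262, 445, 415]) cube([347, 328, 23]);
translate([262, 445, 0]) cube([28, 28, 415]);
translate([581, 445, 0]) cube([28, 28, 415]);
translate([262, 745, 0]) cube([28, 28, 415]);
translate([581, 745, 0]) cube([28, 28, 415]);


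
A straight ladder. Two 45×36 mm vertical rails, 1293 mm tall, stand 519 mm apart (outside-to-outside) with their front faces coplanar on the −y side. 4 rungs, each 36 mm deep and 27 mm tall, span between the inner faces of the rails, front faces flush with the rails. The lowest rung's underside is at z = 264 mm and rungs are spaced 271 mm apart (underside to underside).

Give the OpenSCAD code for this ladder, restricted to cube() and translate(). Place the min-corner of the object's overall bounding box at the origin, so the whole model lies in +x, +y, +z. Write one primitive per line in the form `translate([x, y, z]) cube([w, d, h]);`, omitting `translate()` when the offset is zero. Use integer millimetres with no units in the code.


cube([45, 36, 1293]);
translate([474, 0, 0]) cube([45, 36, 1293]);
translate([45, 0, 264]) cube([429, 36, 27]);
translate([45, 0, 535]) cube([429, 36, 27]);
translate([45, 0, 806]) cube([429, 36, 27]);
translate([45, 0, 1077]) cube([429, 36, 27]);


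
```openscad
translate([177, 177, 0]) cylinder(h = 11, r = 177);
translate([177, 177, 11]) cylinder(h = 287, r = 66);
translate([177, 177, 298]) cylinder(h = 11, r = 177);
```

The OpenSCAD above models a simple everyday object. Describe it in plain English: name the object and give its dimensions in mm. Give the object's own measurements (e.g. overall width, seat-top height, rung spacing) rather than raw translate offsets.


A spool: two coaxial disc flanges of radius 177 mm and thickness 11 mm, joined by a core cylinder of radius 66 mm and height 287 mm. The lower flange rests on z = 0 and the three cylinders share a vertical axis.


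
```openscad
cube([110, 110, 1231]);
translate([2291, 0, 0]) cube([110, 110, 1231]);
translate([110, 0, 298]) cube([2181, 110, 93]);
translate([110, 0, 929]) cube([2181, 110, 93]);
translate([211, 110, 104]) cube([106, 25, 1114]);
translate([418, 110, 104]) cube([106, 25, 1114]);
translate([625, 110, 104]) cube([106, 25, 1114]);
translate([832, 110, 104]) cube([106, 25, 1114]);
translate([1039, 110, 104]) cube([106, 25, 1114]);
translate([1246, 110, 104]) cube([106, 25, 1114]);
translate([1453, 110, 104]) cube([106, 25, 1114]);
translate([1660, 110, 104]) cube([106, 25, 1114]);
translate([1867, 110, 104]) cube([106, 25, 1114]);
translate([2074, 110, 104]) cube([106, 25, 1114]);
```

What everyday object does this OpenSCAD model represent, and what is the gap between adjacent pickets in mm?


A fence section. The picket gap is 101 mm.

Two posts, two rails, 10 pickets — a fence section. Span 2181 mm holds 10 pickets of 106 mm with 11 equal gaps: ⌊(2181 − 10·106) / 11⌋ = 101 mm.


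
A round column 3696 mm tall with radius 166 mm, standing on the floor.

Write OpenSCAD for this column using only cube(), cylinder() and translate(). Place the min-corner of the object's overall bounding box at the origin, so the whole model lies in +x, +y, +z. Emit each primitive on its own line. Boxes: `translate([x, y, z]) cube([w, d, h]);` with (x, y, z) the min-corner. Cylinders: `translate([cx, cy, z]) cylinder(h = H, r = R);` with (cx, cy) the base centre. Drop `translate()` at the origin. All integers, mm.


translate([166, 166, 0]) cylinder(h = 3696, r = 166);


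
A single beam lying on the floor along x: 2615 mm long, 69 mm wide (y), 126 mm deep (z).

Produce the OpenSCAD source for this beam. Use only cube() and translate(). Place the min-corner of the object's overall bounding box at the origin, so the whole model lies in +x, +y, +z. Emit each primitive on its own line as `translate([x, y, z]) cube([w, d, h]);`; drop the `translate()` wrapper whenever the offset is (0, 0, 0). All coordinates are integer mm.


cube([2615, 69, 126]);


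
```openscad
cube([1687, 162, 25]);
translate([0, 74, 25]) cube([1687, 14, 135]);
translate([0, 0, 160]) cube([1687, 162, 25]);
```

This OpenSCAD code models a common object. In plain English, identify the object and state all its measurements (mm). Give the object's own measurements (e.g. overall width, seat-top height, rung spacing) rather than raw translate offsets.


An I-beam lying along x, 1687 mm long. Overall section height 185 mm. Two flanges 162 mm wide (y) and 25 mm thick, one on the floor and one at the top; a web 14 mm thick runs between them, centred on the flange width.


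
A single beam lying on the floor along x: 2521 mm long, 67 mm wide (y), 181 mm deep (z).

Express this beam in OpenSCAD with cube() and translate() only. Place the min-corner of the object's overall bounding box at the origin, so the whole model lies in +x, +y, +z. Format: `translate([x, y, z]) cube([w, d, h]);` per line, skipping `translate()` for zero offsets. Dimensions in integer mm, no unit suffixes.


cube([2521, 67, 181]);


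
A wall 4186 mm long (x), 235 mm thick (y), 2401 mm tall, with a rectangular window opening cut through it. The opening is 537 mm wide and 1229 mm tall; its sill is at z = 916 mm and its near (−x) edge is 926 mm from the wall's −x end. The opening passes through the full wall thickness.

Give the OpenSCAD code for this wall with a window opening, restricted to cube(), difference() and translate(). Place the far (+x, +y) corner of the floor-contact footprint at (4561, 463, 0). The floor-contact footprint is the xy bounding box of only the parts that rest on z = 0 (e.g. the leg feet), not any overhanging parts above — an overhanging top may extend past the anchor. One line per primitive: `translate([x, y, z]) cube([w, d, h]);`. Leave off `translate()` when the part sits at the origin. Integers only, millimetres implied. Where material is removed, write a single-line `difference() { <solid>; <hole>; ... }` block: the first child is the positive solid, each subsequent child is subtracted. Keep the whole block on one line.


difference() { translate([375, 228, 0]) cube([4186, 235, 2401]); translate([1301, 228, 916]) cube([537, 235, 1229]); }


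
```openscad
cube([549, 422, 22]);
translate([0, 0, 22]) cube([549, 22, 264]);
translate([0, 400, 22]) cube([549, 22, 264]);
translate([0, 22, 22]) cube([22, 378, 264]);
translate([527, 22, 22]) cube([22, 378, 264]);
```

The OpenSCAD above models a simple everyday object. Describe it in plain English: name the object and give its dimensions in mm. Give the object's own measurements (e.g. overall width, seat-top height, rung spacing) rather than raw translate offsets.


An open-topped rectangular box: outside dimensions 549×422×286 mm, with a uniform wall and base thickness of 22 mm. The base is a full 549×422 slab on the floor; four walls sit on top of the base. The front and back walls (the −y and +y sides) span the full width; the two side walls fit between them.


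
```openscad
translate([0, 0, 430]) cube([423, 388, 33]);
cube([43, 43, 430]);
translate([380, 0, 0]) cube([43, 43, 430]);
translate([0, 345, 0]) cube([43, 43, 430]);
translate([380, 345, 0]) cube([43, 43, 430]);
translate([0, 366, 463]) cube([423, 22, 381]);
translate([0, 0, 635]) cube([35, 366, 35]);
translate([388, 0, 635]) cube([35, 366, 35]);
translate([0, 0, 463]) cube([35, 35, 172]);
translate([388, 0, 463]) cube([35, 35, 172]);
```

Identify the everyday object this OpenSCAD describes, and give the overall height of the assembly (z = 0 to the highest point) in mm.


A chair. The overall height is 844 mm.

A slab on four corner posts with a tall panel at the back — a chair. The seat slab sits at z = 430 with thickness 33, and the 381 mm backrest starts at the seat top, so the overall height is 430 + 33 + 381 = 844 mm.


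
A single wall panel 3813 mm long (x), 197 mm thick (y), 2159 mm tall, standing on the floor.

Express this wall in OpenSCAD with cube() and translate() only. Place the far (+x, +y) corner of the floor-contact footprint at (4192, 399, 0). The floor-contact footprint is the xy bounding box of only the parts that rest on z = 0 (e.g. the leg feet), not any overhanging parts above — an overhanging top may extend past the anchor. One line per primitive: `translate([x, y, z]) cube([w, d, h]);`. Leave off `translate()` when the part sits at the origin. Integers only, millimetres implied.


translate([379, 202, 0]) cube([3813, 197, 2159]);


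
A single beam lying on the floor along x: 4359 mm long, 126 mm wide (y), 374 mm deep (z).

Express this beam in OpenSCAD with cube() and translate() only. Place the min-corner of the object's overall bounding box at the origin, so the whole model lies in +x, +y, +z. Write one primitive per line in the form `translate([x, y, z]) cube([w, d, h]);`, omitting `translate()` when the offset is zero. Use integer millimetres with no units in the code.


cube([4359, 126, 374]);


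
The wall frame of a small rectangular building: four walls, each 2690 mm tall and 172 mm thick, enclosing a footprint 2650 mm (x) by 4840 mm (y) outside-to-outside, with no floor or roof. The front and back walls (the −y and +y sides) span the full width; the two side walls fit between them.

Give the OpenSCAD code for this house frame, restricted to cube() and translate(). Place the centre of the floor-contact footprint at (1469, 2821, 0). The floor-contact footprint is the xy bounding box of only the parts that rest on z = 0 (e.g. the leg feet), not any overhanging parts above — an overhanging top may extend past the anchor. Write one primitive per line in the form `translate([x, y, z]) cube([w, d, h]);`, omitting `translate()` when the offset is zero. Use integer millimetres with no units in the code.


translate([144, 401, 0]) cube([2650, 172, 2690]);
translate([144, 5069, 0]) cube([2650, 172, 2690]);
translate([144, 573, 0]) cube([172, 4496, 2690]);
translate([2622, 573, 0]) cube([172, 4496, 2690]);


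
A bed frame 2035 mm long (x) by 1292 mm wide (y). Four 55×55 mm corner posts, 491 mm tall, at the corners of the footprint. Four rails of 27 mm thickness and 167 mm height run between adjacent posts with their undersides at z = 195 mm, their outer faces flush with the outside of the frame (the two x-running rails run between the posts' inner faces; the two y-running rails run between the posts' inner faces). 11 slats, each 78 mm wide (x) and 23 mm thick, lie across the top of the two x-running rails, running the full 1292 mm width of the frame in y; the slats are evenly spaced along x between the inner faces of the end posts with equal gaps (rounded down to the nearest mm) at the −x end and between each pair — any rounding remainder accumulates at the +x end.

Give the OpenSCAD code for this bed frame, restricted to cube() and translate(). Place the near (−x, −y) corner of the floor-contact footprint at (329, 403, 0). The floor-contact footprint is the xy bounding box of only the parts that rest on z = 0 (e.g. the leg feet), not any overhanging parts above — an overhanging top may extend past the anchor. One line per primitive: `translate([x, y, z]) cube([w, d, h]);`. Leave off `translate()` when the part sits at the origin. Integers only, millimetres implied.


// slat z = rail_z + rail_h = 195 + 167 = 362
// slat gap = ⌊(1925 − 11·78) / 12⌋ = 88
translate([329, 403, 0]) cube([55, 55, 491]);
translate([329, 1640, 0]) cube([55, 55, 491]);
translate([2309, 403, 0]) cube([55, 55, 491]);
translate([2309, 1640, 0]) cube([55, 55, 491]);
translate([384, 403, 195]) cube([1925, 27, 167]);
translate([384, 1668, 195]) cube([1925, 27, 167]);
translate([329, 458, 195]) cube([27, 1182, 167]);
translate([2337, 458, 195]) cube([27, 1182, 167]);
translate([472, 403, 362]) cube([78, 1292, 23]);
translate([638, 403, 362]) cube([78, 1292, 23]);
translate([804, 403, 362]) cube([78, 1292, 23]);
translate([970, 403, 362]) cube([78, 1292, 23]);
translate([1136, 403, 362]) cube([78, 1292, 23]);
translate([1302, 403, 362]) cube([78, 1292, 23]);
translate([1468, 403, 362]) cube([78, 1292, 23]);
translate([1634, 403, 362]) cube([78, 1292, 23]);
translate([1800, 403, 362]) cube([78, 1292, 23]);
translate([1966, 403, 362]) cube([78, 1292, 23]);
translate([2132, 403, 362]) cube([78, 1292, 23]);


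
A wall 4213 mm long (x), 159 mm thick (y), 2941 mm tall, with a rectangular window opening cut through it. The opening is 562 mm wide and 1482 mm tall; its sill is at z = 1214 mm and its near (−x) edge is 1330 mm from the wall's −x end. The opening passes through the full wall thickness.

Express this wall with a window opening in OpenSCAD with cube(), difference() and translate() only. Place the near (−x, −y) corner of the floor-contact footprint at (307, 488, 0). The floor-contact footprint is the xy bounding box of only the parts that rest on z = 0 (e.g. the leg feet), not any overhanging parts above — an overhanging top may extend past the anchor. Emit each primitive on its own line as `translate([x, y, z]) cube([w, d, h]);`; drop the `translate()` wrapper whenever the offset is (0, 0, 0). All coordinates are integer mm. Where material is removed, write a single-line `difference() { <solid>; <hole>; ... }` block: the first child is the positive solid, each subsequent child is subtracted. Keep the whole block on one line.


difference() { translate([307, 488, 0]) cube([4213, 159, 2941]); translate([1637, 488, 1214]) cube([562, 159, 1482]); }


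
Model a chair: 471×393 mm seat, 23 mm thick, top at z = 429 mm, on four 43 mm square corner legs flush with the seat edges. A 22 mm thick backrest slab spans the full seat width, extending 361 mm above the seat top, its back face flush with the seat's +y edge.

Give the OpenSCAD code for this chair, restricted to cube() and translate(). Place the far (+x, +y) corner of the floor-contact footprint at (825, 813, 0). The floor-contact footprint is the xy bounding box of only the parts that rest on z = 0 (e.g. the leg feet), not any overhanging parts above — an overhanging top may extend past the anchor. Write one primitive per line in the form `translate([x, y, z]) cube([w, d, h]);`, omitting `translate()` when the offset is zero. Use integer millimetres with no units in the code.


translate([354, 420, 406]) cube([471, 393, 23]);
translate([354, 420, 0]) cube([43, 43, 406]);
translate([782, 420, 0]) cube([43, 43, 406]);
translate([354, 770, 0]) cube([43, 43, 406]);
translate([782, 770, 0]) cube([43, 43, 406]);
translate([354, 791, 429]) cube([471, 22, 361]);


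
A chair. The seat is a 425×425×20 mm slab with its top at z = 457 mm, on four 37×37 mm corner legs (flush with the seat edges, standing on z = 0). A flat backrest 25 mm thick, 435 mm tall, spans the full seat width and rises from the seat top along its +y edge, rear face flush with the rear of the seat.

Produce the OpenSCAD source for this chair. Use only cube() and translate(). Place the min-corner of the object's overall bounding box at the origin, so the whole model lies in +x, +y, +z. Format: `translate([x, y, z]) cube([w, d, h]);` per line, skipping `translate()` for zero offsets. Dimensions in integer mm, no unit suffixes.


// leg_h = 457 - 20 = 437
translate([0, 0, 437]) cube([425, 425, 20]);
cube([37, 37, 437]);
translate([388, 0, 0]) cube([37, 37, 437]);
translate([0, 388, 0]) cube([37, 37, 437]);
translate([388, 388, 0]) cube([37, 37, 437]);
translate([0, 400, 457]) cube([425, 25, 435]);


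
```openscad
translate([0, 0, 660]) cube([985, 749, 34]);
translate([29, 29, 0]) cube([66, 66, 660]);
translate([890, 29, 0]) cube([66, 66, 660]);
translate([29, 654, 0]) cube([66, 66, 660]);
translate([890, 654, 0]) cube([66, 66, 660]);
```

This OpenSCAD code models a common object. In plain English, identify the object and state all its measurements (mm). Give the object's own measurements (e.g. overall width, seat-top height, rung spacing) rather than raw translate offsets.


A table: top 985 mm (x) × 749 mm (y), 34 mm thick, upper face at z = 694 mm, on four 66×66 mm square legs, each inset 29 mm from the nearest pair of top edges from z = 0 to the bottom of the top.


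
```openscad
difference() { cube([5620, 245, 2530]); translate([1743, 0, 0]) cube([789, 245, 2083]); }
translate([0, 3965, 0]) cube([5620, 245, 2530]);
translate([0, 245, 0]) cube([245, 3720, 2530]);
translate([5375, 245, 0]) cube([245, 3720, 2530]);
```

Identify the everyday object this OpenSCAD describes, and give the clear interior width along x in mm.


A single room. The interior width is 5130 mm.

Four walls enclosing a rectangle with a door in the front wall — a room. Outside width 5620 minus two 245 mm walls gives 5130 mm.


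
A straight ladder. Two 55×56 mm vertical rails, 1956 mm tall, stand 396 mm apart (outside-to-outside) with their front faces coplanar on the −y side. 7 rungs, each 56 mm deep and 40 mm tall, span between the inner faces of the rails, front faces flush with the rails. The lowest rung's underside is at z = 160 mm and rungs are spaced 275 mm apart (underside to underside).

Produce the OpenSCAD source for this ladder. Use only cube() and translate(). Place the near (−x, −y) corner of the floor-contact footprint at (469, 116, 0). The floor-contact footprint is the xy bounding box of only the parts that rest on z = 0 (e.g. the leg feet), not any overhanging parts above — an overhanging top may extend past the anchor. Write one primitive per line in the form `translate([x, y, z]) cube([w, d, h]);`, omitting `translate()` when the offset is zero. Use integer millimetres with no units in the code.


// rung span = 396 - 2*55 = 286
// rung[k] z = 160 + k*275
translate([469, 116, 0]) cube([55, 56, 1956]);
translate([810, 116, 0]) cube([55, 56, 1956]);
translate([524, 116, 160]) cube([286, 56, 40]);
translate([524, 116, 435]) cube([286, 56, 40]);
translate([524, 116, 710]) cube([286, 56, 40]);
translate([524, 116, 985]) cube([286, 56, 40]);
translate([524, 116, 1260]) cube([286, 56, 40]);
translate([524, 116, 1535]) cube([286, 56, 40]);
translate([524, 116, 1810]) cube([286, 56, 40]);


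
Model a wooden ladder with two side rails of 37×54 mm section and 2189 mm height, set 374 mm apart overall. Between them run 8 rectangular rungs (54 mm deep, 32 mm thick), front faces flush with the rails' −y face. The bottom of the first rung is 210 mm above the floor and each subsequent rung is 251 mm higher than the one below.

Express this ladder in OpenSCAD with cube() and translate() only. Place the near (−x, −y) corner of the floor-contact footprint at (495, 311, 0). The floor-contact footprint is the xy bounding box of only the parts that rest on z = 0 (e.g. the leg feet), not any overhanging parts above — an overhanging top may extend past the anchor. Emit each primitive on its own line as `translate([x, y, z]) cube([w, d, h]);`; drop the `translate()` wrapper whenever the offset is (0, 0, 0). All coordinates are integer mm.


// rung span = 374 - 2*37 = 300
// rung[k] z = 210 + k*251
translate([495, 311, 0]) cube([37, 54, 2189]);
translate([832, 311, 0]) cube([37, 54, 2189]);
translate([532, 311, 210]) cube([300, 54, 32]);
translate([532, 311, 461]) cube([300, 54, 32]);
translate([532, 311, 712]) cube([300, 54, 32]);
translate([532, 311, 963]) cube([300, 54, 32]);
translate([532, 311, 1214]) cube([300, 54, 32]);
translate([532, 311, 1465]) cube([300, 54, 32]);
translate([532, 311, 1716]) cube([300, 54, 32]);
translate([532, 311, 1967]) cube([300, 54, 32]);


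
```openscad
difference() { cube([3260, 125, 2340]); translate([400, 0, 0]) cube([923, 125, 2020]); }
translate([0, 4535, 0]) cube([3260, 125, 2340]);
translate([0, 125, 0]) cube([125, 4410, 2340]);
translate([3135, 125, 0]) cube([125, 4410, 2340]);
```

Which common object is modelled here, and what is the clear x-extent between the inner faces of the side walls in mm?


A single room. The interior width is 3010 mm.

Four walls enclosing a rectangle with a door in the front wall — a room. Outside width 3260 minus two 125 mm walls gives 3010 mm.


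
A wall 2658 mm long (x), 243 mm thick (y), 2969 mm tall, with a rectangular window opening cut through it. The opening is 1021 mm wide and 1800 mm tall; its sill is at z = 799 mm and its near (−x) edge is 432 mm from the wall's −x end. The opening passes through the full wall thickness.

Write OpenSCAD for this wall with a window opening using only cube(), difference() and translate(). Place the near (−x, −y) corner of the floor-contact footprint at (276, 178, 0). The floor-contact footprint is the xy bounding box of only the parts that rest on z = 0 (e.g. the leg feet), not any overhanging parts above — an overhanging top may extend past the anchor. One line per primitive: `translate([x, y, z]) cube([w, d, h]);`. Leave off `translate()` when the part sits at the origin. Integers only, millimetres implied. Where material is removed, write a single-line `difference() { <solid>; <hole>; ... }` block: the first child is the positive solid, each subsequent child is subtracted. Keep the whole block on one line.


difference() { translate([276, 178, 0]) cube([2658, 243, 2969]); translate([708, 178, 799]) cube([1021, 243, 1800]); }


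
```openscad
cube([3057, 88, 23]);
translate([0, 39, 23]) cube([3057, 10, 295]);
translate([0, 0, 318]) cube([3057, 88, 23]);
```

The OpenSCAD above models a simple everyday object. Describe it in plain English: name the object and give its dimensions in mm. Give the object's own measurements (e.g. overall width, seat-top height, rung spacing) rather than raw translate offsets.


An I-beam lying along x, 3057 mm long. Overall section height 341 mm. Two flanges 88 mm wide (y) and 23 mm thick, one on the floor and one at the top; a web 10 mm thick runs between them, centred on the flange width.


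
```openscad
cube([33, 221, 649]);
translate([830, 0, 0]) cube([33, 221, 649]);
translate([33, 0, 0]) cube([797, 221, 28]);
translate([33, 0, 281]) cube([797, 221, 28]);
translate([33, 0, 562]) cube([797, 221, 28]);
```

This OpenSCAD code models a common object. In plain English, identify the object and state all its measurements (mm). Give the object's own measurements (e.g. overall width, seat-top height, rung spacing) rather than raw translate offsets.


An open bookshelf. Two side panels, each 33 mm thick, 221 mm deep and 649 mm tall, stand 863 mm apart (outside-to-outside). Between them sit 3 shelves, each 28 mm thick and 221 mm deep, spanning the full gap between the sides. The bottom shelf rests on the floor (its underside at z = 0) and the clear gap between one shelf's top and the next shelf's underside is 253 mm.


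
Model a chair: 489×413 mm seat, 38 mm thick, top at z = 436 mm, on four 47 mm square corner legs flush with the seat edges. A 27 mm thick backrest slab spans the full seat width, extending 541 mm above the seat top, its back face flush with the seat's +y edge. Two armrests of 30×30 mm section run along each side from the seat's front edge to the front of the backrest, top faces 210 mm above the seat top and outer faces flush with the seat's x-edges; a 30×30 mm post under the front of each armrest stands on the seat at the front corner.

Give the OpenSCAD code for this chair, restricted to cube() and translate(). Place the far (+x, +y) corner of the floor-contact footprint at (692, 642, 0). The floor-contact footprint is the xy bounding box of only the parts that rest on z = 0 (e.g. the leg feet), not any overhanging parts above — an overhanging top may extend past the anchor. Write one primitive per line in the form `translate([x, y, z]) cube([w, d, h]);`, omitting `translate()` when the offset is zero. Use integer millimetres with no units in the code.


translate([203, 229, 398]) cube([489, 413, 38]);
translate([203, 229, 0]) cube([47, 47, 398]);
translate([645, 229, 0]) cube([47, 47, 398]);
translate([203, 595, 0]) cube([47, 47, 398]);
translate([645, 595, 0]) cube([47, 47, 398]);
translate([203, 615, 436]) cube([489, 27, 541]);
translate([203, 229, 616]) cube([30, 386, 30]);
translate([662, 229, 616]) cube([30, 386, 30]);
translate([203, 229, 436]) cube([30, 30, 180]);
translate([662, 229, 436]) cube([30, 30, 180]);


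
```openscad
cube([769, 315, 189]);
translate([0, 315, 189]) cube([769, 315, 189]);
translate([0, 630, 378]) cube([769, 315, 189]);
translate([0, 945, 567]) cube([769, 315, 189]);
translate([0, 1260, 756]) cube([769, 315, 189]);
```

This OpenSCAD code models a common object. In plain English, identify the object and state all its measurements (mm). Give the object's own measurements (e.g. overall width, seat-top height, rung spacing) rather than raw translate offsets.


A straight staircase of 5 solid steps. Each step is 769 mm wide (x), 315 mm deep (y, the going) and 189 mm tall (the rise). The first step rests on the floor; each subsequent step sits one going further in +y and one rise higher in +z, directly behind and above the previous step with no overlap.


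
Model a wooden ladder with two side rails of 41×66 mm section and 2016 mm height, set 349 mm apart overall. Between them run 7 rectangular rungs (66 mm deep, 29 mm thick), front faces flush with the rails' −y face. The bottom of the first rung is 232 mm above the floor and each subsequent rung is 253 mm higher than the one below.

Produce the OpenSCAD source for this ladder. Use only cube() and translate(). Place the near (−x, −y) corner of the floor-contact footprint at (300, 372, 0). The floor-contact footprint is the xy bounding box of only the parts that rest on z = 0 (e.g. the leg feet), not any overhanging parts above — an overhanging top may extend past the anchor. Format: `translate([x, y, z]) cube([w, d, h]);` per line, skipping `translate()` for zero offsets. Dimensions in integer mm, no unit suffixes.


translate([300, 372, 0]) cube([41, 66, 2016]);
translate([608, 372, 0]) cube([41, 66, 2016]);
translate([341, 372, 232]) cube([267, 66, 29]);
translate([341, 372, 485]) cube([267, 66, 29]);
translate([341, 372, 738]) cube([267, 66, 29]);
translate([341, 372, 991]) cube([267, 66, 29]);
translate([341, 372, 1244]) cube([267, 66, 29]);
translate([341, 372, 1497]) cube([267, 66, 29]);
translate([341, 372, 1750]) cube([267, 66, 29]);


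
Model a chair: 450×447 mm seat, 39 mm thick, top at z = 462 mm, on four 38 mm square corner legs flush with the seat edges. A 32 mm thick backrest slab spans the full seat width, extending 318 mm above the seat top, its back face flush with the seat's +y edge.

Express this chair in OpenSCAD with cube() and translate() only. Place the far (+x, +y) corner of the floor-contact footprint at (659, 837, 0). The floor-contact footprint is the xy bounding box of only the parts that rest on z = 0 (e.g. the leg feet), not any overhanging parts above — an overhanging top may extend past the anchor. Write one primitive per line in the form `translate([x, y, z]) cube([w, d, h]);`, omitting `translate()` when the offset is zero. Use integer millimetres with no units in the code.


translate([209, 390, 423]) cube([450, 447, 39]);
translate([209, 390, 0]) cube([38, 38, 423]);
translate([621, 390, 0]) cube([38, 38, 423]);
translate([209, 799, 0]) cube([38, 38, 423]);
translate([621, 799, 0]) cube([38, 38, 423]);
translate([209, 805, 462]) cube([450, 32, 318]);


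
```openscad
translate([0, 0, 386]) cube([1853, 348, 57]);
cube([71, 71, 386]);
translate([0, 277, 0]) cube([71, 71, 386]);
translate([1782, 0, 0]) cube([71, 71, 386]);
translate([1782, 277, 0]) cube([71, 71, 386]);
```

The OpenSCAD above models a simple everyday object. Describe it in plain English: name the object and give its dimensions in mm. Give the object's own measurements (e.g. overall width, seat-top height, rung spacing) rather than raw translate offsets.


A bench: a 1853×348 mm seat slab, 57 mm thick, top at z = 443 mm, on four 71×71 mm square legs flush with the seat corners and standing on z = 0.


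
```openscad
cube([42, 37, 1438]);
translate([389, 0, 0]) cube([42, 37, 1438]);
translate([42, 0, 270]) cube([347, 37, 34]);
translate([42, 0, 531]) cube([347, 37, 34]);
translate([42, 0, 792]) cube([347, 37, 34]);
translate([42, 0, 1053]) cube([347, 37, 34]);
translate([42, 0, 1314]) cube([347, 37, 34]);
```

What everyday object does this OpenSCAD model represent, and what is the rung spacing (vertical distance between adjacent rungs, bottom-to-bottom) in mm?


A ladder. The rung spacing is 261 mm.

Two tall 42×37 posts with 5 short bars between them — a ladder. Adjacent rungs sit at z = 270 and z = 531, so the spacing is 531 − 270 = 261 mm.
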